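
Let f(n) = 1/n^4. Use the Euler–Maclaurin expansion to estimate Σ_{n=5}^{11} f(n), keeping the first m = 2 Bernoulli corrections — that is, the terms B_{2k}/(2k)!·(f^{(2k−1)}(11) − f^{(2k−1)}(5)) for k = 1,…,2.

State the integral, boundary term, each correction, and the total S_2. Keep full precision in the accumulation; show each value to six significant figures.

The integral term ∫_5^11 1/x^4 dx = 0.00241623.
½[f(5) + f(11)] = ½[0.00160000 + 6.83013e-05] = 0.000834151.
Integral + boundary = 0.00325038.
Order-1 term: 1/12 · (-2.48369e-05 − (-0.00128000)) = 0.000104597.
Partial sum through k=1: 0.00335498.
Order-2 term: −1/720 · (-6.15790e-06 − (-0.00153600)) = -2.12478e-06.

S_2 ≈ 0.00335285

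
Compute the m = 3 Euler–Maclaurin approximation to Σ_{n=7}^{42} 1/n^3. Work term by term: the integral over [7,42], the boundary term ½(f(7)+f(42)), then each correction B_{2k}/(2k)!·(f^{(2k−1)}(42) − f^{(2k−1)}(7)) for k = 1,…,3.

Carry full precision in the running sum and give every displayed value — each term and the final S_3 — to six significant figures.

S_3 ≈ 0.0114885

Integral: ∫_7^42 1/x^3 dx = 0.00992063.
Boundary: ½(f(7) + f(42)) = ½(0.00291545 + 1.34975e-05) = 0.00146447.
Integral + boundary = 0.0113851.
Order-1 term: 1/12 · (-9.64104e-07 − (-0.00124948)) = 0.000104043.
Running total after k=1: 0.0114892.
Order-2 term: −1/720 · (-1.09309e-08 − (-0.000509992)) = -7.08306e-07.
Running total after k=2: 0.0114884.
Order-3 term: 1/30240 · (-2.60259e-10 − (-0.000437136)) = 1.44555e-08.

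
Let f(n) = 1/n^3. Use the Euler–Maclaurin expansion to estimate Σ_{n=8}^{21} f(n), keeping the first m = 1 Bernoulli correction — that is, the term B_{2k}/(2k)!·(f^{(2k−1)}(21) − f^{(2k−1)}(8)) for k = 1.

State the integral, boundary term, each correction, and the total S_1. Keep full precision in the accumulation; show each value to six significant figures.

S_1 ≈ 0.00776902

Integral: ∫_8^21 1/x^3 dx = 0.00667871.
Endpoint term: (f(8) + f(21))/2 = (0.00195312 + 0.000107980)/2 = 0.00103055.
Integral + boundary = 0.00770927.
Order-1 term: 1/12 · (-1.54257e-05 − (-0.000732422)) = 5.97497e-05.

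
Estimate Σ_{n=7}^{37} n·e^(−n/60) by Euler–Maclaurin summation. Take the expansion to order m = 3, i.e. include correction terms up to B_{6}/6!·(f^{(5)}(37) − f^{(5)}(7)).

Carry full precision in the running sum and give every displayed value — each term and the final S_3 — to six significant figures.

The integral term ∫_7^37 x·e^(−x/60) dx = 436.035.
Endpoint term: (f(7) + f(37))/2 = (6.22917 + 19.9704)/2 = 13.0998.
So far: 449.134.
Order-1 term: 1/12 · (0.206901 − 0.786062) = -0.0482635.
Running total after k=1: 449.086.
Order-2 term: −1/720 · (0.000357328 − 0.000712729) = 4.93613e-07.
Running total after k=2: 449.086.
Order-3 term: 1/30240 · (1.82551e-07 − 3.35308e-07) = -5.05148e-12.

S_3 ≈ 449.086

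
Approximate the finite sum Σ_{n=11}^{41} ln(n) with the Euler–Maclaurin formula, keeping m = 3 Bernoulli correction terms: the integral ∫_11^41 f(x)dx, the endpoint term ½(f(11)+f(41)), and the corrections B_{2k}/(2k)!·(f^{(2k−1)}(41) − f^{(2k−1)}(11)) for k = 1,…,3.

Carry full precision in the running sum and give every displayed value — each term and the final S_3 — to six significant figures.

∫_11^41 ln(x) dx evaluates to 95.8796.
Boundary: ½(f(11) + f(41)) = ½(2.39790 + 3.71357) = 3.05573.
Running total after boundary: 98.9353.
Order-1 term: 1/12 · (0.0243902 − 0.0909091) = -0.00554324.
Partial sum through k=1: 98.9298.
Order-2 term: −1/720 · (2.90187e-05 − 0.00150263) = 2.04668e-06.
Partial sum through k=2: 98.9298.
Order-3 term: 1/30240 · (2.07153e-07 − 0.000149021) = -4.92110e-09.

S_3 ≈ 98.9298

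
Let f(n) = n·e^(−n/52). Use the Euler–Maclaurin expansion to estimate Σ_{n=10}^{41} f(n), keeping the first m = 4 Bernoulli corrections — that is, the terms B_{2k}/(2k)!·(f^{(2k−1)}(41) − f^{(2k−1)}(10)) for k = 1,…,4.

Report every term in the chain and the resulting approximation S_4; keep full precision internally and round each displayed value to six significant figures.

The integral term ∫_10^41 x·e^(−x/52) dx = 461.798.
Endpoint term: (f(10) + f(41))/2 = (8.25053 + 18.6363)/2 = 13.4434.
Integral + boundary = 475.242.
Correction k=1: B_{2}/2! · (f^{(1)}(41) − f^{(1)}(10)) = 1/12 · (0.0961534 − 0.666389) = -0.0475196.
Partial sum through k=1: 475.194.
Correction k=2: B_{4}/4! · (f^{(3)}(41) − f^{(3)}(10)) = −1/720 · (0.000371761 − 0.000856692) = 6.73516e-07.
Partial sum through k=2: 475.194.
Correction k=3: B_{6}/6! · (f^{(5)}(41) − f^{(5)}(10)) = 1/30240 · (2.61820e-07 − 5.42507e-07) = -9.28197e-12.
Partial sum through k=3: 475.194.
Correction k=4: B_{8}/8! · (f^{(7)}(41) − f^{(7)}(10)) = −1/1209600 · (1.42809e-10 − 2.84094e-10) = 1.16803e-16.

S_4 ≈ 475.194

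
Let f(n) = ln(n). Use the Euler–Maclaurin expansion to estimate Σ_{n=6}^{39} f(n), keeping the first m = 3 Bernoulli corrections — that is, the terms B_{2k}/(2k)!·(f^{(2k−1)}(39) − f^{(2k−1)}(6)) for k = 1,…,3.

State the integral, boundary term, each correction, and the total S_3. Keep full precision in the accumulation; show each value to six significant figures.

The integral term ∫_6^39 ln(x) dx = 99.1283.
Boundary: ½(f(6) + f(39)) = ½(1.79176 + 3.66356) = 2.72766.
So far: 101.856.
k=1: B_{2}/(2)! × [f^{(1)}(39) − f^{(1)}(6)] = 1/12 × (0.0256410 − 0.166667) = -0.0117521.
After k=1: 101.844.
k=2: B_{4}/(4)! × [f^{(3)}(39) − f^{(3)}(6)] = −1/720 × (3.37160e-05 − 0.00925926) = 1.28133e-05.
After k=2: 101.844.
k=3: B_{6}/(6)! × [f^{(5)}(39) − f^{(5)}(6)] = 1/30240 × (2.66004e-07 − 0.00308642) = -1.02055e-07.

S_3 ≈ 101.844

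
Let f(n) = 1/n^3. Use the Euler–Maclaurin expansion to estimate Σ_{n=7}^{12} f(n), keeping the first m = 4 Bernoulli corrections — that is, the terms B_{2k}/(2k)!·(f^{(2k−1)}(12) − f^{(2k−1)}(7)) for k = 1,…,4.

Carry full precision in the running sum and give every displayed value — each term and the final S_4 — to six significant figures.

S_4 ≈ 0.00857034

The integral term ∫_7^12 1/x^3 dx = 0.00673186.
Boundary: ½(f(7) + f(12)) = ½(0.00291545 + 0.000578704) = 0.00174708.
Running total after boundary: 0.00847894.
Correction k=1: B_{2}/2! · (f^{(1)}(12) − f^{(1)}(7)) = 1/12 · (-0.000144676 − (-0.00124948)) = 9.20670e-05.
Partial sum through k=1: 0.00857100.
Correction k=2: B_{4}/4! · (f^{(3)}(12) − f^{(3)}(7)) = −1/720 · (-2.00939e-05 − (-0.000509992)) = -6.80413e-07.
Partial sum through k=2: 0.00857032.
Correction k=3: B_{6}/6! · (f^{(5)}(12) − f^{(5)}(7)) = 1/30240 · (-5.86071e-06 − (-0.000437136)) = 1.42617e-08.
Partial sum through k=3: 0.00857034.
Correction k=4: B_{8}/8! · (f^{(7)}(12) − f^{(7)}(7)) = −1/1209600 · (-2.93036e-06 − (-0.000642322)) = -5.28597e-10.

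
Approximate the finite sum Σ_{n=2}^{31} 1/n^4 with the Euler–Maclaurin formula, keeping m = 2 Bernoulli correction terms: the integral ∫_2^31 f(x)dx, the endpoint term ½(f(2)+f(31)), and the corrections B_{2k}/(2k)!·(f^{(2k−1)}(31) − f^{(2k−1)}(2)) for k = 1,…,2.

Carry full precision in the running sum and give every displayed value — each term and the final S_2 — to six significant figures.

The integral term ∫_2^31 1/x^4 dx = 0.0416555.
½[f(2) + f(31)] = ½[0.0625000 + 1.08281e-06] = 0.0312505.
Integral + boundary = 0.0729060.
Correction k=1: B_{2}/2! · (f^{(1)}(31) − f^{(1)}(2)) = 1/12 · (-1.39718e-07 − (-0.125000)) = 0.0104167.
Running total after k=1: 0.0833227.
Correction k=2: B_{4}/4! · (f^{(3)}(31) − f^{(3)}(2)) = −1/720 · (-4.36164e-09 − (-0.937500)) = -0.00130208.

S_2 ≈ 0.0820206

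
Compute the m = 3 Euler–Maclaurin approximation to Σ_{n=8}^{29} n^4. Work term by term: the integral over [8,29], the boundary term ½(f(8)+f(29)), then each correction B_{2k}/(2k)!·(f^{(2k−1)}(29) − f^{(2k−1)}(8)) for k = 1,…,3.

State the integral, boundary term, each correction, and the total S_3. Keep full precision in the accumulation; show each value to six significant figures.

The integral term ∫_8^29 x^4 dx = 4.09568e+06.
Endpoint term: (f(8) + f(29))/2 = (4096.00 + 707281)/2 = 355688.
Integral + boundary = 4.45136e+06.
Order-1 term: 1/12 · (97556.0 − 2048.00) = 7959.00.
Running total after k=1: 4.45932e+06.
Order-2 term: −1/720 · (696.000 − 192.000) = -0.700000.
Running total after k=2: 4.45932e+06.
Order-3 term: 1/30240 · (0.00000 − 0.00000) = 0.00000.

S_3 ≈ 4.45932e+06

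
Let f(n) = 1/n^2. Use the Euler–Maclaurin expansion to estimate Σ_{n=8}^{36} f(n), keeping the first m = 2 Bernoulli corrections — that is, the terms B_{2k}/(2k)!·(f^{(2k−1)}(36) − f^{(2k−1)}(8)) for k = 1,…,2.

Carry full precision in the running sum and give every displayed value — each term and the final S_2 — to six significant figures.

The integral term ∫_8^36 1/x^2 dx = 0.0972222.
Endpoint term: (f(8) + f(36))/2 = (0.0156250 + 0.000771605)/2 = 0.00819830.
Integral + boundary = 0.105421.
Order-1 term: 1/12 · (-4.28669e-05 − (-0.00390625)) = 0.000321949.
Running total after k=1: 0.105742.
Order-2 term: −1/720 · (-3.96916e-07 − (-0.000732422)) = -1.01670e-06.

S_2 ≈ 0.105741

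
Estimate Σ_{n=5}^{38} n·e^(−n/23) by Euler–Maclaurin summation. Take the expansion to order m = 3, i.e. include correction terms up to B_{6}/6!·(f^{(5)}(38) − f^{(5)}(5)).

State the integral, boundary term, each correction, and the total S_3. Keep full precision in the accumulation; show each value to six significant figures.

S_3 ≈ 254.901

The integral term ∫_5^38 x·e^(−x/23) dx = 249.311.
Boundary: ½(f(5) + f(38)) = ½(4.02308 + 7.28205) = 5.65256.
Running total after boundary: 254.964.
Correction k=1: B_{2}/2! · (f^{(1)}(38) − f^{(1)}(5)) = 1/12 · (-0.124978 − 0.629699) = -0.0628897.
Partial sum through k=1: 254.901.
Correction k=2: B_{4}/4! · (f^{(3)}(38) − f^{(3)}(5)) = −1/720 · (0.000488257 − 0.00423238) = 5.20017e-06.
Partial sum through k=2: 254.901.
Correction k=3: B_{6}/6! · (f^{(5)}(38) − f^{(5)}(5)) = 1/30240 · (2.29256e-06 − 1.37512e-05) = -3.78924e-10.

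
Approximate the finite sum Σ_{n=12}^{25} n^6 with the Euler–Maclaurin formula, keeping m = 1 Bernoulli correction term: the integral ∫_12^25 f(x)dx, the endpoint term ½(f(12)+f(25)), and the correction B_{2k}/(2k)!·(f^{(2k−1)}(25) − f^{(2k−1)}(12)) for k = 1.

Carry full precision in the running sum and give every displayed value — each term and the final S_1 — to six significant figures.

∫_12^25 x^6 dx evaluates to 8.66812e+08.
Boundary: ½(f(12) + f(25)) = ½(2.98598e+06 + 2.44141e+08) = 1.23563e+08.
So far: 9.90375e+08.
Order-1 term: 1/12 · (5.85938e+07 − 1.49299e+06) = 4.75840e+06.

S_1 ≈ 9.95134e+08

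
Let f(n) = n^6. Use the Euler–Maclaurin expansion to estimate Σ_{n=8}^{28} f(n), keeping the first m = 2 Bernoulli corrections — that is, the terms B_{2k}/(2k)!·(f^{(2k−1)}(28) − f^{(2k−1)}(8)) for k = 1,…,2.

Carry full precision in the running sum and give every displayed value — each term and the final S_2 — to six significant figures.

The integral term ∫_8^28 x^6 dx = 1.92726e+09.
½[f(8) + f(28)] = ½[262144 + 4.81890e+08] = 2.41076e+08.
So far: 2.16834e+09.
Correction k=1: B_{2}/2! · (f^{(1)}(28) − f^{(1)}(8)) = 1/12 · (1.03262e+08 − 196608) = 8.58880e+06.
Partial sum through k=1: 2.17693e+09.
Correction k=2: B_{4}/4! · (f^{(3)}(28) − f^{(3)}(8)) = −1/720 · (2.63424e+06 − 61440.0) = -3573.33.

S_2 ≈ 2.17692e+09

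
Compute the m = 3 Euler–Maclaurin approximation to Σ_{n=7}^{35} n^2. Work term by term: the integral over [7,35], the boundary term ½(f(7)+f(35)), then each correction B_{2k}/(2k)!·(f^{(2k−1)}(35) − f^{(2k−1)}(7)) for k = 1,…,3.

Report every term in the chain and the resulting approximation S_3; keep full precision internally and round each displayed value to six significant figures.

S_3 ≈ 14819.0

Integral: ∫_7^35 x^2 dx = 14177.3.
Endpoint term: (f(7) + f(35))/2 = (49.0000 + 1225.00)/2 = 637.000.
Integral + boundary = 14814.3.
Correction k=1: B_{2}/2! · (f^{(1)}(35) − f^{(1)}(7)) = 1/12 · (70.0000 − 14.0000) = 4.66667.
Running total after k=1: 14819.0.
Correction k=2: B_{4}/4! · (f^{(3)}(35) − f^{(3)}(7)) = −1/720 · (0.00000 − 0.00000) = 0.00000.
Running total after k=2: 14819.0.
Correction k=3: B_{6}/6! · (f^{(5)}(35) − f^{(5)}(7)) = 1/30240 · (0.00000 − 0.00000) = 0.00000.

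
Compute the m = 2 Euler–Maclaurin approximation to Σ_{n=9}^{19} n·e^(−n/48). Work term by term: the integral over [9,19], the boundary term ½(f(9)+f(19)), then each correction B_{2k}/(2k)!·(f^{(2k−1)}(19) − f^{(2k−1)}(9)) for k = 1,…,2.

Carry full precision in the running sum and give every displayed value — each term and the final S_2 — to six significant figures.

S_2 ≈ 113.576

The integral term ∫_9^19 x·e^(−x/48) dx = 103.473.
Endpoint term: (f(9) + f(19))/2 = (7.46126 + 12.7893)/2 = 10.1253.
So far: 113.599.
Correction k=1: B_{2}/2! · (f^{(1)}(19) − f^{(1)}(9)) = 1/12 · (0.406676 − 0.673586) = -0.0222425.
Partial sum through k=1: 113.576.
Correction k=2: B_{4}/4! · (f^{(3)}(19) − f^{(3)}(9)) = −1/720 · (0.000760813 − 0.00101200) = 3.48868e-07.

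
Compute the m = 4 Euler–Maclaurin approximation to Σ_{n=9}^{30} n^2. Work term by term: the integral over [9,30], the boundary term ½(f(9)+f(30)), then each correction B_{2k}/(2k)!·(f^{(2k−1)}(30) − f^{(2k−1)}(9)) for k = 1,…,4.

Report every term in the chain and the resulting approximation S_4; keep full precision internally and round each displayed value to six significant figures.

S_4 ≈ 9251.00

The integral term ∫_9^30 x^2 dx = 8757.00.
Endpoint term: (f(9) + f(30))/2 = (81.0000 + 900.000)/2 = 490.500.
Integral + boundary = 9247.50.
k=1: B_{2}/(2)! × [f^{(1)}(30) − f^{(1)}(9)] = 1/12 × (60.0000 − 18.0000) = 3.50000.
Running total after k=1: 9251.00.
k=2: B_{4}/(4)! × [f^{(3)}(30) − f^{(3)}(9)] = −1/720 × (0.00000 − 0.00000) = 0.00000.
Running total after k=2: 9251.00.
k=3: B_{6}/(6)! × [f^{(5)}(30) − f^{(5)}(9)] = 1/30240 × (0.00000 − 0.00000) = 0.00000.
Running total after k=3: 9251.00.
k=4: B_{8}/(8)! × [f^{(7)}(30) − f^{(7)}(9)] = −1/1209600 × (0.00000 − 0.00000) = 0.00000.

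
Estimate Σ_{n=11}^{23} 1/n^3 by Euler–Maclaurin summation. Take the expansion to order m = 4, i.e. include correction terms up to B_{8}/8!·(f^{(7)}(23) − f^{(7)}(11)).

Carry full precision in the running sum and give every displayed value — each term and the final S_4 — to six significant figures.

∫_11^23 1/x^3 dx evaluates to 0.00318705.
½[f(11) + f(23)] = ½[0.000751315 + 8.21895e-05] = 0.000416752.
So far: 0.00360380.
Order-1 term: 1/12 · (-1.07204e-05 − (-0.000204904)) = 1.61820e-05.
Running total after k=1: 0.00361999.
Order-2 term: −1/720 · (-4.05307e-07 − (-3.38684e-05)) = -4.64766e-08.
Running total after k=2: 0.00361994.
Order-3 term: 1/30240 · (-3.21794e-08 − (-1.17560e-05)) = 3.87692e-10.
Running total after k=3: 0.00361994.
Order-4 term: −1/1209600 · (-4.37980e-09 − (-6.99530e-06)) = -5.77953e-12.

S_4 ≈ 0.00361994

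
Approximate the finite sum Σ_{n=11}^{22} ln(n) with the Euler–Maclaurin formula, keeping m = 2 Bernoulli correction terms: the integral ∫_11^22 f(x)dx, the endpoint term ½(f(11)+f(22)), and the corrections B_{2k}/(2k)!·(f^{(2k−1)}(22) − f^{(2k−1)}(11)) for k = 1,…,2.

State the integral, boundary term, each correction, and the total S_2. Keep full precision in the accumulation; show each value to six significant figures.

S_2 ≈ 33.3668

The integral term ∫_11^22 ln(x) dx = 30.6261.
Endpoint term: (f(11) + f(22))/2 = (2.39790 + 3.09104)/2 = 2.74447.
Integral + boundary = 33.3706.
Correction k=1: B_{2}/2! · (f^{(1)}(22) − f^{(1)}(11)) = 1/12 · (0.0454545 − 0.0909091) = -0.00378788.
Partial sum through k=1: 33.3668.
Correction k=2: B_{4}/4! · (f^{(3)}(22) − f^{(3)}(11)) = −1/720 · (0.000187829 − 0.00150263) = 1.82611e-06.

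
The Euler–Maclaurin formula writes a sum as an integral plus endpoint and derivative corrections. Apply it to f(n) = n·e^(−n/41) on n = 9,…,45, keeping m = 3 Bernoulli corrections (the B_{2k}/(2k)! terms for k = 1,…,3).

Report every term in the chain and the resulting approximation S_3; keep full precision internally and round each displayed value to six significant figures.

S_3 ≈ 480.463

The integral term ∫_9^45 x·e^(−x/41) dx = 469.397.
Boundary: ½(f(9) + f(45)) = ½(7.22619 + 15.0158) = 11.1210.
Integral + boundary = 480.518.
k=1: B_{2}/(2)! × [f^{(1)}(45) − f^{(1)}(9)] = 1/12 × (-0.0325545 − 0.626662) = -0.0549347.
Running total after k=1: 480.463.
k=2: B_{4}/(4)! × [f^{(3)}(45) − f^{(3)}(9)] = −1/720 × (0.000377640 − 0.00132807) = 1.32004e-06.
Running total after k=2: 480.463.
k=3: B_{6}/(6)! × [f^{(5)}(45) − f^{(5)}(9)] = 1/30240 × (4.60825e-07 − 1.35833e-06) = -2.96792e-11.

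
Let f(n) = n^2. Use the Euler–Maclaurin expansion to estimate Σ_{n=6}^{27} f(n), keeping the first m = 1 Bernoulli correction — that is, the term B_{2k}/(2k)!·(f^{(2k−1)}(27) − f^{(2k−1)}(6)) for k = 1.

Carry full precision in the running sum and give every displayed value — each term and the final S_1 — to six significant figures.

The integral term ∫_6^27 x^2 dx = 6489.00.
Endpoint term: (f(6) + f(27))/2 = (36.0000 + 729.000)/2 = 382.500.
So far: 6871.50.
k=1: B_{2}/(2)! × [f^{(1)}(27) − f^{(1)}(6)] = 1/12 × (54.0000 − 12.0000) = 3.50000.

S_1 ≈ 6875.00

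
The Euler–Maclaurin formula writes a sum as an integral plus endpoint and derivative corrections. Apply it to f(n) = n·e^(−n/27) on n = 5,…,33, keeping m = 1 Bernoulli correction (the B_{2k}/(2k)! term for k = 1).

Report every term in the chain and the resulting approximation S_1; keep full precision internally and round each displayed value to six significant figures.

S_1 ≈ 247.606

∫_5^33 x·e^(−x/27) dx evaluates to 240.730.
Boundary: ½(f(5) + f(33)) = ½(4.15475 + 9.72097) = 6.93786.
So far: 247.668.
Order-1 term: 1/12 · (-0.0654611 − 0.677071) = -0.0618776.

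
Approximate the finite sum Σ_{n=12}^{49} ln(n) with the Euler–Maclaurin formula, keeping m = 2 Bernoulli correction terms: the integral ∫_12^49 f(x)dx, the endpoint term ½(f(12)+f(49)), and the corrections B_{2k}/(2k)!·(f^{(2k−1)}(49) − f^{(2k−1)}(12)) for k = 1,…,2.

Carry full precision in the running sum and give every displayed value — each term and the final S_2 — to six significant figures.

∫_12^49 ln(x) dx evaluates to 123.880.
Endpoint term: (f(12) + f(49))/2 = (2.48491 + 3.89182)/2 = 3.18836.
Integral + boundary = 127.069.
Correction k=1: B_{2}/2! · (f^{(1)}(49) − f^{(1)}(12)) = 1/12 · (0.0204082 − 0.0833333) = -0.00524376.
Running total after k=1: 127.063.
Correction k=2: B_{4}/4! · (f^{(3)}(49) − f^{(3)}(12)) = −1/720 · (1.69997e-05 − 0.00115741) = 1.58390e-06.

S_2 ≈ 127.063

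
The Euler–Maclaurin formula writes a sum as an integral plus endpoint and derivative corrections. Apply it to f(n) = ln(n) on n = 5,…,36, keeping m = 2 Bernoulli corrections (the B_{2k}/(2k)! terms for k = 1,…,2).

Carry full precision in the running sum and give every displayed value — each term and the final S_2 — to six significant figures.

S_2 ≈ 92.5416

Integral: ∫_5^36 ln(x) dx = 89.9595.
Endpoint term: (f(5) + f(36))/2 = (1.60944 + 3.58352)/2 = 2.59648.
So far: 92.5560.
k=1: B_{2}/(2)! × [f^{(1)}(36) − f^{(1)}(5)] = 1/12 × (0.0277778 − 0.200000) = -0.0143519.
Partial sum through k=1: 92.5416.
k=2: B_{4}/(4)! × [f^{(3)}(36) − f^{(3)}(5)] = −1/720 × (4.28669e-05 − 0.0160000) = 2.21627e-05.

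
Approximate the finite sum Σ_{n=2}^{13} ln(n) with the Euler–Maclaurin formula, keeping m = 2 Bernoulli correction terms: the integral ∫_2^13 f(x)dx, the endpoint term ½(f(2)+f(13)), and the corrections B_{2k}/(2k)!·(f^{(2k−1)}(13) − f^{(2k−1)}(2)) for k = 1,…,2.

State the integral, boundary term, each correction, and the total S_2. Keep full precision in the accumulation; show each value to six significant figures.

∫_2^13 ln(x) dx evaluates to 20.9580.
Boundary: ½(f(2) + f(13)) = ½(0.693147 + 2.56495) = 1.62905.
Running total after boundary: 22.5871.
k=1: B_{2}/(2)! × [f^{(1)}(13) − f^{(1)}(2)] = 1/12 × (0.0769231 − 0.500000) = -0.0352564.
After k=1: 22.5518.
k=2: B_{4}/(4)! × [f^{(3)}(13) − f^{(3)}(2)] = −1/720 × (0.000910332 − 0.250000) = 0.000345958.

S_2 ≈ 22.5522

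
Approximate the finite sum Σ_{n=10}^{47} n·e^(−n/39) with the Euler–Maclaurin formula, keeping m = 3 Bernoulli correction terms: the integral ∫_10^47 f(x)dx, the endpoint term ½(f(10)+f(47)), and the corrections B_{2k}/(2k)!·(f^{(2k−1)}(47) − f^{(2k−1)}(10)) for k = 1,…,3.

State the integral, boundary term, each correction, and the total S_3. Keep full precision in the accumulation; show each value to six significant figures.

S_3 ≈ 484.598

∫_10^47 x·e^(−x/39) dx evaluates to 473.740.
Boundary: ½(f(10) + f(47)) = ½(7.73824 + 14.0837) = 10.9110.
Integral + boundary = 484.651.
Order-1 term: 1/12 · (-0.0614674 − 0.575408) = -0.0530729.
Running total after k=1: 484.598.
Order-2 term: −1/720 · (0.000353609 − 0.00139583) = 1.44753e-06.
Running total after k=2: 484.598.
Order-3 term: 1/30240 · (4.91539e-07 − 1.58669e-06) = -3.62152e-11.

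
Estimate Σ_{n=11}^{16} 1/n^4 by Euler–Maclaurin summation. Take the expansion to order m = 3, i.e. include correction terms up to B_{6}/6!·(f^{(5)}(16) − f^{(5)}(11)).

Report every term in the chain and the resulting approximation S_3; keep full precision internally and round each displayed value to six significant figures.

S_3 ≈ 0.000212582

The integral term ∫_11^16 1/x^4 dx = 0.000169058.
Endpoint term: (f(11) + f(16))/2 = (6.83013e-05 + 1.52588e-05)/2 = 4.17801e-05.
So far: 0.000210838.
Order-1 term: 1/12 · (-3.81470e-06 − (-2.48369e-05)) = 1.75185e-06.
Partial sum through k=1: 0.000212590.
Order-2 term: −1/720 · (-4.47035e-07 − (-6.15790e-06)) = -7.93175e-09.
Partial sum through k=2: 0.000212582.
Order-3 term: 1/30240 · (-9.77889e-08 − (-2.84994e-06)) = 9.10102e-11.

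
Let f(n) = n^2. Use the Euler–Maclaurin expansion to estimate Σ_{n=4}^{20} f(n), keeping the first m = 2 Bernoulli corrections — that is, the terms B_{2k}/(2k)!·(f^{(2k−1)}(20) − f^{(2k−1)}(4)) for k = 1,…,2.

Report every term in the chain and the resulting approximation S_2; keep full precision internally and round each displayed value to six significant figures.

Integral: ∫_4^20 x^2 dx = 2645.33.
Boundary: ½(f(4) + f(20)) = ½(16.0000 + 400.000) = 208.000.
Running total after boundary: 2853.33.
k=1: B_{2}/(2)! × [f^{(1)}(20) − f^{(1)}(4)] = 1/12 × (40.0000 − 8.00000) = 2.66667.
Partial sum through k=1: 2856.00.
k=2: B_{4}/(4)! × [f^{(3)}(20) − f^{(3)}(4)] = −1/720 × (0.00000 − 0.00000) = 0.00000.

S_2 ≈ 2856.00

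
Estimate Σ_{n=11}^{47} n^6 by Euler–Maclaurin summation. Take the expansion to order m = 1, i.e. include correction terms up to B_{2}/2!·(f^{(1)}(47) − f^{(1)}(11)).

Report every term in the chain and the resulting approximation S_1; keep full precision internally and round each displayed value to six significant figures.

S_1 ≈ 7.78770e+10

∫_11^47 x^6 dx evaluates to 7.23719e+10.
½[f(11) + f(47)] = ½[1.77156e+06 + 1.07792e+10] = 5.39049e+09.
Integral + boundary = 7.77624e+10.
k=1: B_{2}/(2)! × [f^{(1)}(47) − f^{(1)}(11)] = 1/12 × (1.37607e+09 − 966306) = 1.14592e+08.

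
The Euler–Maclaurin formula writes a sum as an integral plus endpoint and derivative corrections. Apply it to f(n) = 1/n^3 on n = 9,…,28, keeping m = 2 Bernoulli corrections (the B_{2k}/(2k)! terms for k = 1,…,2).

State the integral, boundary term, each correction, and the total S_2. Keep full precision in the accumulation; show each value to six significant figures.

The integral term ∫_9^28 1/x^3 dx = 0.00553508.
½[f(9) + f(28)] = ½[0.00137174 + 4.55539e-05] = 0.000708648.
So far: 0.00624373.
Correction k=1: B_{2}/2! · (f^{(1)}(28) − f^{(1)}(9)) = 1/12 · (-4.88078e-06 − (-0.000457247)) = 3.76972e-05.
Partial sum through k=1: 0.00628143.
Correction k=2: B_{4}/4! · (f^{(3)}(28) − f^{(3)}(9)) = −1/720 · (-1.24510e-07 − (-0.000112901)) = -1.56633e-07.

S_2 ≈ 0.00628127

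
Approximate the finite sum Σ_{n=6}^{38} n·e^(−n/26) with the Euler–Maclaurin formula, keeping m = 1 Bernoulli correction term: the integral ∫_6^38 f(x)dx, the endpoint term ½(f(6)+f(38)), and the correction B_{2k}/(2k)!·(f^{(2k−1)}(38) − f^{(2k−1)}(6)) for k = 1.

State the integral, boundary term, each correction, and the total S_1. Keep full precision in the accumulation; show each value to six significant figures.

S_1 ≈ 281.424

∫_6^38 x·e^(−x/26) dx evaluates to 274.697.
Endpoint term: (f(6) + f(38))/2 = (4.76354 + 8.81141)/2 = 6.78747.
Integral + boundary = 281.484.
k=1: B_{2}/(2)! × [f^{(1)}(38) − f^{(1)}(6)] = 1/12 × (-0.107021 − 0.610710) = -0.0598109.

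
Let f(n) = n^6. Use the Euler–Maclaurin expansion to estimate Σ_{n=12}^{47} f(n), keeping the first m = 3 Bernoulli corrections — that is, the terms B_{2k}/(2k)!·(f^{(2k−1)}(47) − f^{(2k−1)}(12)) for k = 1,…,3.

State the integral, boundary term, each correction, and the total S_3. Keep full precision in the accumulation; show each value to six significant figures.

The integral term ∫_12^47 x^6 dx = 7.23696e+10.
½[f(12) + f(47)] = ½[2.98598e+06 + 1.07792e+10] = 5.39110e+09.
Integral + boundary = 7.77607e+10.
Order-1 term: 1/12 · (1.37607e+09 − 1.49299e+06) = 1.14548e+08.
Partial sum through k=1: 7.78753e+10.
Order-2 term: −1/720 · (1.24588e+07 − 207360) = -17015.8.
Partial sum through k=2: 7.78752e+10.
Order-3 term: 1/30240 · (33840.0 − 8640.00) = 0.833333.

S_3 ≈ 7.78752e+10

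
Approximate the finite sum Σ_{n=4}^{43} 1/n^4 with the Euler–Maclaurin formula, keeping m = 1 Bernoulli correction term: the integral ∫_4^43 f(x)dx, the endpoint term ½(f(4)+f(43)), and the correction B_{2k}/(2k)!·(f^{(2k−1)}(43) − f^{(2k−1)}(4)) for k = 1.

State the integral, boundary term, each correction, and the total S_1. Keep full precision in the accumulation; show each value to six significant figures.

S_1 ≈ 0.00748293

∫_4^43 1/x^4 dx evaluates to 0.00520414.
Boundary: ½(f(4) + f(43)) = ½(0.00390625 + 2.92500e-07) = 0.00195327.
Integral + boundary = 0.00715741.
Order-1 term: 1/12 · (-2.72093e-08 − (-0.00390625)) = 0.000325519.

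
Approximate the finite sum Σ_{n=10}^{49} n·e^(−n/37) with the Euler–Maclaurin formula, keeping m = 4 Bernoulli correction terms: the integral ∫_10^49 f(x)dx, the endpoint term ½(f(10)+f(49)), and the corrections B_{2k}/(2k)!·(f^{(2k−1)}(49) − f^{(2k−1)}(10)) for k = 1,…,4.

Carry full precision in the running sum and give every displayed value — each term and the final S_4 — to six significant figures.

S_4 ≈ 491.080

Integral: ∫_10^49 x·e^(−x/37) dx = 480.802.
Endpoint term: (f(10) + f(49))/2 = (7.63173 + 13.0331)/2 = 10.3324.
Integral + boundary = 491.134.
Correction k=1: B_{2}/2! · (f^{(1)}(49) − f^{(1)}(10)) = 1/12 · (-0.0862646 − 0.556910) = -0.0535979.
Partial sum through k=1: 491.080.
Correction k=2: B_{4}/4! · (f^{(3)}(49) − f^{(3)}(10)) = −1/720 · (0.000325567 − 0.00152174) = 1.66135e-06.
Partial sum through k=2: 491.080.
Correction k=3: B_{6}/6! · (f^{(5)}(49) − f^{(5)}(10)) = 1/30240 · (5.21655e-07 − 1.92598e-06) = -4.64394e-11.
Partial sum through k=3: 491.080.
Correction k=4: B_{8}/8! · (f^{(7)}(49) − f^{(7)}(10)) = −1/1209600 · (5.88383e-10 − 2.00175e-09) = 1.16846e-15.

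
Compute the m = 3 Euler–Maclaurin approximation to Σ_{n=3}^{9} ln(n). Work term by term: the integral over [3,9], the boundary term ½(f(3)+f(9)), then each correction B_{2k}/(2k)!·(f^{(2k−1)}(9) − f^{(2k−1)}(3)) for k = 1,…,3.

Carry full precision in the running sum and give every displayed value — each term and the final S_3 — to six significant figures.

S_3 ≈ 12.1087

Integral: ∫_3^9 ln(x) dx = 10.4792.
Endpoint term: (f(3) + f(9))/2 = (1.09861 + 2.19722)/2 = 1.64792.
Integral + boundary = 12.1271.
k=1: B_{2}/(2)! × [f^{(1)}(9) − f^{(1)}(3)] = 1/12 × (0.111111 − 0.333333) = -0.0185185.
Partial sum through k=1: 12.1086.
k=2: B_{4}/(4)! × [f^{(3)}(9) − f^{(3)}(3)] = −1/720 × (0.00274348 − 0.0740741) = 9.90703e-05.
Partial sum through k=2: 12.1087.
k=3: B_{6}/(6)! × [f^{(5)}(9) − f^{(5)}(3)] = 1/30240 × (0.000406442 − 0.0987654) = -3.25261e-06.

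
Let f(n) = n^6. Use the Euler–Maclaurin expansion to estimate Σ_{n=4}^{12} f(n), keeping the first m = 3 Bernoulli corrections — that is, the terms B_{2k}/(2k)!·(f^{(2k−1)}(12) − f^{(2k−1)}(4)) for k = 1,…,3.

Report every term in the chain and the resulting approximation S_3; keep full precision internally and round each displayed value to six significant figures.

S_3 ≈ 6.73516e+06

The integral term ∫_4^12 x^6 dx = 5.11649e+06.
½[f(4) + f(12)] = ½[4096.00 + 2.98598e+06] = 1.49504e+06.
Running total after boundary: 6.61153e+06.
Correction k=1: B_{2}/2! · (f^{(1)}(12) − f^{(1)}(4)) = 1/12 · (1.49299e+06 − 6144.00) = 123904.
Partial sum through k=1: 6.73543e+06.
Correction k=2: B_{4}/4! · (f^{(3)}(12) − f^{(3)}(4)) = −1/720 · (207360 − 7680.00) = -277.333.
Partial sum through k=2: 6.73516e+06.
Correction k=3: B_{6}/6! · (f^{(5)}(12) − f^{(5)}(4)) = 1/30240 · (8640.00 − 2880.00) = 0.190476.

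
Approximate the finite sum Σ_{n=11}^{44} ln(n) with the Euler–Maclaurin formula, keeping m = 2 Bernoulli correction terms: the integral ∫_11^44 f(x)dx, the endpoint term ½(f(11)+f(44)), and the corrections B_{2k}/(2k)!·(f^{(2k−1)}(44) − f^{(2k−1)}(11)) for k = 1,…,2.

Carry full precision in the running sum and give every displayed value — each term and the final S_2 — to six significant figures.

S_2 ≈ 110.213

The integral term ∫_11^44 ln(x) dx = 107.127.
Endpoint term: (f(11) + f(44))/2 = (2.39790 + 3.78419)/2 = 3.09104.
Integral + boundary = 110.219.
Correction k=1: B_{2}/2! · (f^{(1)}(44) − f^{(1)}(11)) = 1/12 · (0.0227273 − 0.0909091) = -0.00568182.
Partial sum through k=1: 110.213.
Correction k=2: B_{4}/4! · (f^{(3)}(44) − f^{(3)}(11)) = −1/720 · (2.34786e-05 − 0.00150263) = 2.05438e-06.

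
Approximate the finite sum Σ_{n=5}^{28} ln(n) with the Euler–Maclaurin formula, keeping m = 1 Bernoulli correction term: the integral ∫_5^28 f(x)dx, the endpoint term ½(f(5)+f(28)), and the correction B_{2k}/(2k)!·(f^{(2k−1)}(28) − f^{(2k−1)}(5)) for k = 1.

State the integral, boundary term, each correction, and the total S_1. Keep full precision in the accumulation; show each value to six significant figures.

Integral: ∫_5^28 ln(x) dx = 62.2545.
Boundary: ½(f(5) + f(28)) = ½(1.60944 + 3.33220) = 2.47082.
Integral + boundary = 64.7254.
k=1: B_{2}/(2)! × [f^{(1)}(28) − f^{(1)}(5)] = 1/12 × (0.0357143 − 0.200000) = -0.0136905.

S_1 ≈ 64.7117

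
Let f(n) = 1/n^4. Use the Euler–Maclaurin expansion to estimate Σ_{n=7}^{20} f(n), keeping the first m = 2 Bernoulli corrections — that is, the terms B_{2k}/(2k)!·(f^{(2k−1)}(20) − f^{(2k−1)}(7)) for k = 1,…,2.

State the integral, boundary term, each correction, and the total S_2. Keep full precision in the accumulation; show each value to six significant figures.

Integral: ∫_7^20 1/x^4 dx = 0.000930151.
½[f(7) + f(20)] = ½[0.000416493 + 6.25000e-06] = 0.000211372.
Running total after boundary: 0.00114152.
Correction k=1: B_{2}/2! · (f^{(1)}(20) − f^{(1)}(7)) = 1/12 · (-1.25000e-06 − (-0.000237996)) = 1.97288e-05.
Partial sum through k=1: 0.00116125.
Correction k=2: B_{4}/4! · (f^{(3)}(20) − f^{(3)}(7)) = −1/720 · (-9.37500e-08 − (-0.000145712)) = -2.02247e-07.

S_2 ≈ 0.00116105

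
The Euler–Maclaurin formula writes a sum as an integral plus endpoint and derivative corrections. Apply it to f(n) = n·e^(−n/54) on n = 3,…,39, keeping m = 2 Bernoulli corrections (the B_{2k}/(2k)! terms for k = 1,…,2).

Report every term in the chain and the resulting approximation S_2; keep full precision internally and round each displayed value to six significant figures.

S_2 ≈ 483.446

Integral: ∫_3^39 x·e^(−x/54) dx = 472.620.
Boundary: ½(f(3) + f(39)) = ½(2.83788 + 18.9412) = 10.8895.
Integral + boundary = 483.509.
Order-1 term: 1/12 · (0.134909 − 0.893406) = -0.0632081.
Running total after k=1: 483.446.
Order-2 term: −1/720 · (0.000379373 − 0.000955187) = 7.99741e-07.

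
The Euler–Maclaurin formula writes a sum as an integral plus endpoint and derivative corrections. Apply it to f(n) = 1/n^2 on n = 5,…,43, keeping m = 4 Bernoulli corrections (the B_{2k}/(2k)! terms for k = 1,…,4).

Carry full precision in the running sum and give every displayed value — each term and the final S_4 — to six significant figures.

S_4 ≈ 0.198335

The integral term ∫_5^43 1/x^2 dx = 0.176744.
Boundary: ½(f(5) + f(43)) = ½(0.0400000 + 0.000540833) = 0.0202704.
So far: 0.197015.
Order-1 term: 1/12 · (-2.51550e-05 − (-0.0160000)) = 0.00133124.
After k=1: 0.198346.
Order-2 term: −1/720 · (-1.63256e-07 − (-0.00768000)) = -1.06664e-05.
After k=2: 0.198335.
Order-3 term: 1/30240 · (-2.64883e-09 − (-0.00921600)) = 3.04762e-07.
After k=3: 0.198335.
Order-4 term: −1/1209600 · (-8.02240e-11 − (-0.0206438)) = -1.70667e-08.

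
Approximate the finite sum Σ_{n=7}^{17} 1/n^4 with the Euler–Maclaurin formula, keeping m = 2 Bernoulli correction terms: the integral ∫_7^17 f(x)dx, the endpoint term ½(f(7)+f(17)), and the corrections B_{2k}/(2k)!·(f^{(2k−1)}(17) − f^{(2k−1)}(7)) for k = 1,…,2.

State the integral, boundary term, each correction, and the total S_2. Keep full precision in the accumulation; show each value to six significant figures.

S_2 ≈ 0.00113760

The integral term ∫_7^17 1/x^4 dx = 0.000903970.
Endpoint term: (f(7) + f(17))/2 = (0.000416493 + 1.19730e-05)/2 = 0.000214233.
Integral + boundary = 0.00111820.
Order-1 term: 1/12 · (-2.81719e-06 − (-0.000237996)) = 1.95982e-05.
Running total after k=1: 0.00113780.
Order-2 term: −1/720 · (-2.92441e-07 − (-0.000145712)) = -2.01971e-07.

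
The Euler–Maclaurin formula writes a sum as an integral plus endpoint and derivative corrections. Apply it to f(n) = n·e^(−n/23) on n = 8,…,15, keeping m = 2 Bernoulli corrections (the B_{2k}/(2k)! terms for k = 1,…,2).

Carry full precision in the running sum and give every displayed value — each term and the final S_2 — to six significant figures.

S_2 ≈ 54.9673

Integral: ∫_8^15 x·e^(−x/23) dx = 48.2589.
Endpoint term: (f(8) + f(15))/2 = (5.64977 + 7.81368)/2 = 6.73173.
Running total after boundary: 54.9906.
k=1: B_{2}/(2)! × [f^{(1)}(15) − f^{(1)}(8)] = 1/12 × (0.181187 − 0.460579) = -0.0232827.
Partial sum through k=1: 54.9673.
k=2: B_{4}/(4)! × [f^{(3)}(15) − f^{(3)}(8)] = −1/720 × (0.00231193 − 0.00354069) = 1.70660e-06.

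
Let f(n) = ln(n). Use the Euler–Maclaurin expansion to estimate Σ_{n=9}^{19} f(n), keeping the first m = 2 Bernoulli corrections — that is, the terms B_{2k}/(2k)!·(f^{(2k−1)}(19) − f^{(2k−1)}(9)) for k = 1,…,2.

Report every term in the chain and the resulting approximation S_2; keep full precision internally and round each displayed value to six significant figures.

Integral: ∫_9^19 ln(x) dx = 26.1693.
½[f(9) + f(19)] = ½[2.19722 + 2.94444] = 2.57083.
Integral + boundary = 28.7402.
Order-1 term: 1/12 · (0.0526316 − 0.111111) = -0.00487329.
Running total after k=1: 28.7353.
Order-2 term: −1/720 · (0.000291588 − 0.00274348) = 3.40541e-06.

S_2 ≈ 28.7353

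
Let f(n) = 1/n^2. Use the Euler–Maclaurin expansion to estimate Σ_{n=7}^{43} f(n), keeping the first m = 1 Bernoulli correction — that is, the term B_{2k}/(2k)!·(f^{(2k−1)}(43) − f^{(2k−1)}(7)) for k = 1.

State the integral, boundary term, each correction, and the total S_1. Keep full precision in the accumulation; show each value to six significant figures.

S_1 ≈ 0.130560

The integral term ∫_7^43 1/x^2 dx = 0.119601.
½[f(7) + f(43)] = ½[0.0204082 + 0.000540833] = 0.0104745.
Integral + boundary = 0.130076.
Order-1 term: 1/12 · (-2.51550e-05 − (-0.00583090)) = 0.000483812.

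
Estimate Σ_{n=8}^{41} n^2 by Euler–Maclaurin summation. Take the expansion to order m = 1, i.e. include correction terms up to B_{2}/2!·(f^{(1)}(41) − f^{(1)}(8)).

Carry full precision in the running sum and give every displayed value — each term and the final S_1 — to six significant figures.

∫_8^41 x^2 dx evaluates to 22803.0.
½[f(8) + f(41)] = ½[64.0000 + 1681.00] = 872.500.
So far: 23675.5.
Correction k=1: B_{2}/2! · (f^{(1)}(41) − f^{(1)}(8)) = 1/12 · (82.0000 − 16.0000) = 5.50000.

S_1 ≈ 23681.0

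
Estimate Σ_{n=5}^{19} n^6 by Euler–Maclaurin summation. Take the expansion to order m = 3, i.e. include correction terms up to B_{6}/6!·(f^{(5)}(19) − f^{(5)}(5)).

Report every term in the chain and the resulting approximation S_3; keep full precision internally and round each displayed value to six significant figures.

The integral term ∫_5^19 x^6 dx = 1.27685e+08.
½[f(5) + f(19)] = ½[15625.0 + 4.70459e+07] = 2.35308e+07.
So far: 1.51216e+08.
k=1: B_{2}/(2)! × [f^{(1)}(19) − f^{(1)}(5)] = 1/12 × (1.48566e+07 − 18750.0) = 1.23649e+06.
After k=1: 1.52452e+08.
k=2: B_{4}/(4)! × [f^{(3)}(19) − f^{(3)}(5)] = −1/720 × (823080 − 15000.0) = -1122.33.
After k=2: 1.52451e+08.
k=3: B_{6}/(6)! × [f^{(5)}(19) − f^{(5)}(5)] = 1/30240 × (13680.0 − 3600.00) = 0.333333.

S_3 ≈ 1.52451e+08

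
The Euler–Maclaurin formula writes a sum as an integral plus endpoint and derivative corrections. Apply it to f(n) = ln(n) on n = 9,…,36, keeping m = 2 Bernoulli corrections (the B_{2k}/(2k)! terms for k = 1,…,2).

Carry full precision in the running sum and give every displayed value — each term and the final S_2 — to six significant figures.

S_2 ≈ 85.1151

The integral term ∫_9^36 ln(x) dx = 82.2317.
Endpoint term: (f(9) + f(36))/2 = (2.19722 + 3.58352)/2 = 2.89037.
Running total after boundary: 85.1220.
Order-1 term: 1/12 · (0.0277778 − 0.111111) = -0.00694444.
Partial sum through k=1: 85.1151.
Order-2 term: −1/720 · (4.28669e-05 − 0.00274348) = 3.75086e-06.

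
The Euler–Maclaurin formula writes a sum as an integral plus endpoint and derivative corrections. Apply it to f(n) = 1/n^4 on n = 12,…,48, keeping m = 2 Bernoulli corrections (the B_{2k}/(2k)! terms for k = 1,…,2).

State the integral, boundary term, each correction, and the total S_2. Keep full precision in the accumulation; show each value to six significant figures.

The integral term ∫_12^48 1/x^4 dx = 0.000189887.
½[f(12) + f(48)] = ½[4.82253e-05 + 1.88380e-07] = 2.42068e-05.
Running total after boundary: 0.000214094.
k=1: B_{2}/(2)! × [f^{(1)}(48) − f^{(1)}(12)] = 1/12 × (-1.56983e-08 − (-1.60751e-05)) = 1.33828e-06.
After k=1: 0.000215432.
k=2: B_{4}/(4)! × [f^{(3)}(48) − f^{(3)}(12)] = −1/720 × (-2.04406e-10 − (-3.34898e-06)) = -4.65108e-09.

S_2 ≈ 0.000215428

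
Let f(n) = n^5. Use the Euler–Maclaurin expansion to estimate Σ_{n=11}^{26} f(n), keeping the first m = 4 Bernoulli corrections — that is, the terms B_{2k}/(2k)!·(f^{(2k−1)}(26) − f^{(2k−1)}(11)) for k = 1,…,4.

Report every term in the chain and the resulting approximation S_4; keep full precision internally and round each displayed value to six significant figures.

S_4 ≈ 5.73962e+07

The integral term ∫_11^26 x^5 dx = 5.11907e+07.
Endpoint term: (f(11) + f(26))/2 = (161051 + 1.18814e+07)/2 = 6.02121e+06.
Running total after boundary: 5.72119e+07.
k=1: B_{2}/(2)! × [f^{(1)}(26) − f^{(1)}(11)] = 1/12 × (2.28488e+06 − 73205.0) = 184306.
Running total after k=1: 5.73962e+07.
k=2: B_{4}/(4)! × [f^{(3)}(26) − f^{(3)}(11)] = −1/720 × (40560.0 − 7260.00) = -46.2500.
Running total after k=2: 5.73962e+07.
k=3: B_{6}/(6)! × [f^{(5)}(26) − f^{(5)}(11)] = 1/30240 × (120.000 − 120.000) = 0.00000.
Running total after k=3: 5.73962e+07.
k=4: B_{8}/(8)! × [f^{(7)}(26) − f^{(7)}(11)] = −1/1209600 × (0.00000 − 0.00000) = 0.00000.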